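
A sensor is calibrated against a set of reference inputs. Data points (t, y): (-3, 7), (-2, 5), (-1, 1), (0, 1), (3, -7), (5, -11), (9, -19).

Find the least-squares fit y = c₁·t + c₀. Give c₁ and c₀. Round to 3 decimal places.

c₁ = -2.174, c₀ = 0.130

Sums needed: Σt·t = 129, Σt = 11, Σ1 = 7.
For Aᵀy: Σt·y = -279, Σy = -23.
Determinant 129·7 − 11² = 782.
c₁ = ((-279)·7 − 11·(-23))/782 = -50/23; c₀ = (129·(-23) − 11·(-279))/782 = 3/23.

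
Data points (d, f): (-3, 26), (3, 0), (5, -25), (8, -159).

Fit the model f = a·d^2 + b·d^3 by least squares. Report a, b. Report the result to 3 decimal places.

a = 1.447, b = -0.491

With design matrix M, MᵀM = [[4883, 35893]; [35893, 279227]] and Mᵀf = [-10567, -85235]ᵀ.
det = 4883·279227 − 35893² = 75157992.
a = ((-10567)·279227 − 35893·(-85235))/75157992 = 1394207/963564; b = (4883·(-85235) − 35893·(-10567))/75157992 = -6153529/12526332.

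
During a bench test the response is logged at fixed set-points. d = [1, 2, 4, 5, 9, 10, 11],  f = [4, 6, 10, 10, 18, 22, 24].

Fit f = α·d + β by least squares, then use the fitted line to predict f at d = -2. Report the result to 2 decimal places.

f̂ = -2.24

Setting ∂/∂α … = 0 gives: 348·α + 42·β = 752;  42·α + 7·β = 94.
(Σd·d = 348, Σd = 42, Σ1 = 7, Σd·f = 752, Σf = 94.)
det = 348·7 − 42² = 672.
α = (752·7 − 42·94)/672 = 47/24; β = (348·94 − 42·752)/672 = 47/28.
At d = -2: f̂ = (47/24)·(-2) + (47/28)·(1) = -47/21.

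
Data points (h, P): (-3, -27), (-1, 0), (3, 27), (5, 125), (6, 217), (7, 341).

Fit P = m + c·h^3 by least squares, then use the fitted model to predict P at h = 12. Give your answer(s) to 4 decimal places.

Setting ∂/∂m … = 0 gives: 6·m + 683·c = 683;  683·m + 181389·c = 180918.
(Σ1 = 6, Σh^3 = 683, Σh^3·h^3 = 181389, ΣP = 683, Σh^3·P = 180918.)
Eliminating c: 181389·(row 1) − 683·(row 2) gives 621845·m = 181389·683 − 683·180918 = 321693, so m = 321693/621845.
Then c = (180918 − 683·(321693/621845))/181389 = 619019/621845.
At h = 12: P̂ = (321693/621845)·(1) + (619019/621845)·(1728) = 213997305/124369.

P̂ = 1720.6644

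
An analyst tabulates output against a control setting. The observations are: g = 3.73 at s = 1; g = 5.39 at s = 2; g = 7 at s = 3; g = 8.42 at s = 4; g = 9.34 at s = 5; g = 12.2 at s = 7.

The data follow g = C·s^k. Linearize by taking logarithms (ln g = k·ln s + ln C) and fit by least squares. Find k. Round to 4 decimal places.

k = 0.6032

Let Y = ln g. Fitting Y = k·ln s + ln C by least squares:
Sums: Σln s = 6.7334, Σ(ln s)² = 9.9861, Σln g = 11.8132, Σln s·ln g = 14.7226.
Normal system: [[9.9861, 6.7334]; [6.7334, 6]]·[k, ln C]ᵀ = [14.7226, 11.8132]ᵀ.
Δ = 9.9861·6 − (6.7334)² = 14.5777; k = (14.7226·6 − 6.7334·11.8132)/14.5777 = 0.60316, ln C = (9.9861·11.8132 − 6.7334·14.7226)/14.5777 = 1.29198.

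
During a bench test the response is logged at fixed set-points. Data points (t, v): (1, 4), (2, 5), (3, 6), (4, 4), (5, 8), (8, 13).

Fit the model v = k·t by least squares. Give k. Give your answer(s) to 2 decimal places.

Sums needed: Σt·t = 119.
And Σt·v = 192.
Normal equations: [[119]]·[k]ᵀ = [192]ᵀ.
k = 192/119 = 1.61345.

k = 1.61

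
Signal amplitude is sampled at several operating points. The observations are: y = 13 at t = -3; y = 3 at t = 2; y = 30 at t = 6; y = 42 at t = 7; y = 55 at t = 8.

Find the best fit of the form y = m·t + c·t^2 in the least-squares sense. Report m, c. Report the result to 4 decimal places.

From the data, Σt·t = 162, Σt·t^2 = 1052, Σt^2·t^2 = 7890.
For Mᵀy: Σt·y = 881, Σt^2·y = 6787.
MᵀM·[m, c]ᵀ = Mᵀy becomes [[162, 1052]; [1052, 7890]]·[m, c]ᵀ = [881, 6787]ᵀ.
det = 162·7890 − 1052² = 171476.
m = (881·7890 − 1052·6787)/171476 = -359/326; c = (162·6787 − 1052·881)/171476 = 86341/85738.

m = -1.1012, c = 1.0070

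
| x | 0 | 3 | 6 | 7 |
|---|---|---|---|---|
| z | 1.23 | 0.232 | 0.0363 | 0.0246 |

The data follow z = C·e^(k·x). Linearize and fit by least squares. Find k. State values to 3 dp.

Taking logs, ln z = k·x + ln C, so regress ln z on x.
Σx = 16.0000, Σ(x)² = 94.0000, Σln z = -8.2750, Σx·ln z = -50.2137.
Equations: 94.0000·k + 16.0000·ln C = -50.2137;  16.0000·k + 4·ln C = -8.2750.
Δ = 94.0000·4 − (16.0000)² = 120.0000; k = (-50.2137·4 − 16.0000·-8.2750)/120.0000 = -0.57046, ln C = (94.0000·-8.2750 − 16.0000·-50.2137)/120.0000 = 0.21312.

k = -0.570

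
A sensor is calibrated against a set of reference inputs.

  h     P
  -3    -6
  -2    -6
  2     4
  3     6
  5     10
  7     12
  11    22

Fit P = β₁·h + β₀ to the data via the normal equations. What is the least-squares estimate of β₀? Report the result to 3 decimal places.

From the data, Σh·h = 221, Σh = 23, Σ1 = 7.
And Σh·P = 432, ΣP = 42.
Δ = 221·7 − 23² = 1018.
β₁ = (432·7 − 23·42)/1018 = 1029/509; β₀ = (221·42 − 23·432)/1018 = -327/509.

β₀ = -0.642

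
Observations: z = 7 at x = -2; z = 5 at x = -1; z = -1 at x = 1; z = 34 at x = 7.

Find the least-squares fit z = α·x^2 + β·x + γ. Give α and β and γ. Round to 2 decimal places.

The normal equations are: 2419·α + 335·β + 55·γ = 1698;  335·α + 55·β + 5·γ = 218;  55·α + 5·β + 4·γ = 45.
Inverting the 3×3 Gram matrix, [α, β, γ]ᵀ = [1273/1356, -4089/2260, 409/678]ᵀ.

α = 0.94, β = -1.81, γ = 0.60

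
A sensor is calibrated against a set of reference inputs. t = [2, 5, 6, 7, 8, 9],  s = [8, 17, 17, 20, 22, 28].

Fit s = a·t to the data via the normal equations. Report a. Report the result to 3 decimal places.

a = 2.977

From the data, Σt·t = 259.
For Mᵀs: Σt·s = 771.
MᵀM·[a]ᵀ = Mᵀs becomes [[259]]·[a]ᵀ = [771]ᵀ.
a = 771/259 = 2.97683.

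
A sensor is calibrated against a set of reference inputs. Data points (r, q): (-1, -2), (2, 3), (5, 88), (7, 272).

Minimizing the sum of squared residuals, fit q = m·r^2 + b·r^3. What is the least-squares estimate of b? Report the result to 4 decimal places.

Setting ∂/∂m … = 0 gives: 3043·m + 19963·b = 15538;  19963·m + 133339·b = 104322.
(Σr^2·r^2 = 3043, Σr^2·r^3 = 19963, Σr^3·r^3 = 133339, Σr^2·q = 15538, Σr^3·q = 104322.)
det = 3043·133339 − 19963² = 7229208.
m = (15538·133339 − 19963·104322)/7229208 = -1344838/903651; b = (3043·104322 − 19963·15538)/7229208 = 908344/903651.

b = 1.0052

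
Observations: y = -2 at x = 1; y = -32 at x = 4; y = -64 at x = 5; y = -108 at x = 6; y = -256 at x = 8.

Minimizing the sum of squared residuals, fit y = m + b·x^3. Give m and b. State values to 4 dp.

m = -1.0152, b = -0.4977

Sums needed: Σ1 = 5, Σx^3 = 918, Σx^3·x^3 = 328522.
For Mᵀy: Σy = -462, Σx^3·y = -164450.
det = 5·328522 − 918² = 799886.
m = ((-462)·328522 − 918·(-164450))/799886 = -406032/399943; b = (5·(-164450) − 918·(-462))/799886 = -199067/399943.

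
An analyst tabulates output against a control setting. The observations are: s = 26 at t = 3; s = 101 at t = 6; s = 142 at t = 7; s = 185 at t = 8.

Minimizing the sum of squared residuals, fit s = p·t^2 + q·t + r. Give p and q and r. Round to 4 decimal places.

Compute the Gram sums: Σt^2·t^2 = 7874, Σt^2·t = 1098, Σt^2 = 158, Σt·t = 158, Σt = 24, Σ1 = 4.
Right-hand side: Σt^2·s = 22668, Σt·s = 3158, Σs = 454.
So MᵀM·[p, q, r]ᵀ = Mᵀs: [[7874, 1098, 158]; [1098, 158, 24]; [158, 24, 4]]·[p, q, r]ᵀ = [22668, 3158, 454]ᵀ.
Inverting the 3×3 Gram matrix, [p, q, r]ᵀ = [595/181, -764/181, 1625/181]ᵀ.

p = 3.2873, q = -4.2210, r = 8.9779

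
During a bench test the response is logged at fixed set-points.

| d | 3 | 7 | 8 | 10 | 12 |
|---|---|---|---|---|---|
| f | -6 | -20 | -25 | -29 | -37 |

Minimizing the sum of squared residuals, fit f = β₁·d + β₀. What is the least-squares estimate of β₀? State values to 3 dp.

β₀ = 3.730

Entries of MᵀM: Σd·d = 366, Σd = 40, Σ1 = 5.
Moment sums: Σd·f = -1092, Σf = -117.
MᵀM·[β₁, β₀]ᵀ = Mᵀf becomes [[366, 40]; [40, 5]]·[β₁, β₀]ᵀ = [-1092, -117]ᵀ.
det = 366·5 − 40² = 230.
β₁ = ((-1092)·5 − 40·(-117))/230 = -78/23; β₀ = (366·(-117) − 40·(-1092))/230 = 429/115.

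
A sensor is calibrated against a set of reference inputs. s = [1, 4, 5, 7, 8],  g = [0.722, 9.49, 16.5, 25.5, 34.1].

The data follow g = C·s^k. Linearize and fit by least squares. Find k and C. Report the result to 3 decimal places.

k = 1.856, C = 0.735

Taking logs, ln g = k·ln s + ln C, so regress ln g on ln s.
Σln s = 7.0211, Σ(ln s)² = 12.6227, Σln g = 11.4958, Σln s·ln g = 21.2725.
Normal system: [[12.6227, 7.0211]; [7.0211, 5]]·[k, ln C]ᵀ = [21.2725, 11.4958]ᵀ.
Solving (det = 13.8181): k = 1.85619, ln C = -0.30733, so C = exp(-0.30733) = 0.73541.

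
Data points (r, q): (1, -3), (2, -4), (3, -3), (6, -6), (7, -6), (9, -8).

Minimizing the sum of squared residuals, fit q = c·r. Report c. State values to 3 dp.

Sums needed: Σr·r = 180.
Moment sums: Σr·q = -170.
Normal equations: [[180]]·[c]ᵀ = [-170]ᵀ.
c = (-170)/180 = -0.944444.

c = -0.944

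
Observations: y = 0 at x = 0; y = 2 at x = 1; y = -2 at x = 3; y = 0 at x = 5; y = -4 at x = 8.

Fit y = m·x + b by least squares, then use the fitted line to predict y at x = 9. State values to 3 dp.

Compute the Gram sums: Σx·x = 99, Σx = 17, Σ1 = 5.
For Mᵀy: Σx·y = -36, Σy = -4.
det = 99·5 − 17² = 206.
m = ((-36)·5 − 17·(-4))/206 = -56/103; b = (99·(-4) − 17·(-36))/206 = 108/103.
At x = 9: ŷ = (-56/103)·(9) + (108/103)·(1) = -396/103.

ŷ = -3.845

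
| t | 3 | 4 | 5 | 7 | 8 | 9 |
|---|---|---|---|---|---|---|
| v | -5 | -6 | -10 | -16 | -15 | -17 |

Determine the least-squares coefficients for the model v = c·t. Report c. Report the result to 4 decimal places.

c = -1.9426

Entries of MᵀM: Σt·t = 244.
Right-hand side: Σt·v = -474.
So MᵀM·[c]ᵀ = Mᵀv: [[244]]·[c]ᵀ = [-474]ᵀ.
Hence c = -474 / 244 ≈ -1.94262.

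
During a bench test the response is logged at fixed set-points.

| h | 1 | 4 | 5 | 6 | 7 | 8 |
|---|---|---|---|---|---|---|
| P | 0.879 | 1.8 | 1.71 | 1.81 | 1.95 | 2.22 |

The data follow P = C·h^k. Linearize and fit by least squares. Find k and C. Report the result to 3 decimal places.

k = 0.420, C = 0.898

Taking logs, ln P = k·ln h + ln C, so regress ln P on ln h.
XᵀX = [[15.8331, 8.8128]; [8.8128, 6]], rhs = [5.6993, 3.0540]ᵀ  (here Σln h = 8.8128, Σ(ln h)² = 15.8331, Σln P = 3.0540, Σln h·ln P = 5.6993).
Solving (det = 17.3327): k = 0.42011, ln C = -0.10806, so C = exp(-0.10806) = 0.89757.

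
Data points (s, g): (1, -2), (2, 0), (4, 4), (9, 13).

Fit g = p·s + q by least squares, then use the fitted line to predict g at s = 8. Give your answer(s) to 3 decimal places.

Compute the Gram sums: Σs·s = 102, Σs = 16, Σ1 = 4.
For Aᵀg: Σs·g = 131, Σg = 15.
AᵀA·[p, q]ᵀ = Aᵀg becomes [[102, 16]; [16, 4]]·[p, q]ᵀ = [131, 15]ᵀ.
Determinant 102·4 − 16² = 152.
p = (131·4 − 16·15)/152 = 71/38; q = (102·15 − 16·131)/152 = -283/76.
At s = 8: ĝ = (71/38)·(8) + (-283/76)·(1) = 853/76.

ĝ = 11.224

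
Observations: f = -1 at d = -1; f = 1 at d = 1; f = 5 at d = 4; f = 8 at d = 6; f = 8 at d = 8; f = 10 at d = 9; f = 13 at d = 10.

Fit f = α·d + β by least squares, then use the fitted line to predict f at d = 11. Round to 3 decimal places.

f̂ = 12.994

Sums needed: Σd·d = 299, Σd = 37, Σ1 = 7.
And Σd·f = 354, Σf = 44.
AᵀA·[α, β]ᵀ = Aᵀf becomes [[299, 37]; [37, 7]]·[α, β]ᵀ = [354, 44]ᵀ.
det = 299·7 − 37² = 724.
α = (354·7 − 37·44)/724 = 425/362; β = (299·44 − 37·354)/724 = 29/362.
At d = 11: f̂ = (425/362)·(11) + (29/362)·(1) = 2352/181.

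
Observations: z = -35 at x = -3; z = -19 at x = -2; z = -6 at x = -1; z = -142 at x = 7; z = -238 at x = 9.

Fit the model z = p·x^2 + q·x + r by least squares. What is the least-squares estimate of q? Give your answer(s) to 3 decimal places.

Normal-equation sums: Σx^2·x^2 = 9060, Σx^2·x = 1036, Σx^2 = 144, Σx·x = 144, Σx = 10, Σ1 = 5.
For Aᵀz: Σx^2·z = -26633, Σx·z = -2987, Σz = -440.
AᵀA·[p, q, r]ᵀ = Aᵀz becomes [[9060, 1036, 144]; [1036, 144, 10]; [144, 10, 5]]·[p, q, r]ᵀ = [-26633, -2987, -440]ᵀ.
Row-reducing yields p = -96955/31052, q = 14306/7763, r = -13680/7763.

q = 1.843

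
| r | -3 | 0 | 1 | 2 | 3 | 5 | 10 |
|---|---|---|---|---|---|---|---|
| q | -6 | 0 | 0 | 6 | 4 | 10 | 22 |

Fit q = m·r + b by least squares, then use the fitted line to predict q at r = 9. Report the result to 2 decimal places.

XᵀX·[m, b]ᵀ = Xᵀq reads: 148·m + 18·b = 312;  18·m + 7·b = 36.
det = 148·7 − 18² = 712.
m = (312·7 − 18·36)/712 = 192/89; b = (148·36 − 18·312)/712 = -36/89.
At r = 9: q̂ = (192/89)·(9) + (-36/89)·(1) = 1692/89.

q̂ = 19.01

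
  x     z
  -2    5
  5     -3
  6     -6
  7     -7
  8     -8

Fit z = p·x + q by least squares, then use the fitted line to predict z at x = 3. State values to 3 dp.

ẑ = -1.427

From the data, Σx·x = 178, Σx = 24, Σ1 = 5.
Right-hand side: Σx·z = -174, Σz = -19.
det = 178·5 − 24² = 314.
p = ((-174)·5 − 24·(-19))/314 = -207/157; q = (178·(-19) − 24·(-174))/314 = 397/157.
At x = 3: ẑ = (-207/157)·(3) + (397/157)·(1) = -224/157.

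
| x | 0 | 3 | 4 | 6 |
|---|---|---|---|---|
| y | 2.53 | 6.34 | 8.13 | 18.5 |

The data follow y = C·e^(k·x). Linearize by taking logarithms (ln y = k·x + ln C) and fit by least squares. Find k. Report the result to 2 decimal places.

Linearized form: ln y = k·x + ln C. From the 4 transformed points,
XᵀX = [[61.0000, 13.0000]; [13.0000, 4]], rhs = [31.4295, 7.7884]ᵀ  (here Σx = 13.0000, Σ(x)² = 61.0000, Σln y = 7.7884, Σx·ln y = 31.4295).
Solving (det = 75.0000): k = 0.32625, ln C = 0.88681.

k = 0.33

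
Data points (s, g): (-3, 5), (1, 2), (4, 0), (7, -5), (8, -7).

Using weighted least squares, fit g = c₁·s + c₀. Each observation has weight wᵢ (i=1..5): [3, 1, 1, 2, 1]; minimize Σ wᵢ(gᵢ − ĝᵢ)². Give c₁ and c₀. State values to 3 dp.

The normal system XᵀWX·[c₁, c₀]ᵀ = XᵀWg is [[206, 18]; [18, 8]]·[c₁, c₀]ᵀ = [-169, 0]ᵀ.
Δ = 206·8 − 18² = 1324.
c₁ = ((-169)·8 − 18·0)/1324 = -338/331; c₀ = (206·0 − 18·(-169))/1324 = 1521/662.

c₁ = -1.021, c₀ = 2.298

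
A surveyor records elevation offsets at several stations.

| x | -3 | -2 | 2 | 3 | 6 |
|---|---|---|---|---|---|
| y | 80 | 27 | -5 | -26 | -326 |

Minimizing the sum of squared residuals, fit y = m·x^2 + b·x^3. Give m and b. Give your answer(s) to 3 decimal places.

AᵀA·[m, b]ᵀ = Aᵀy reads: 1490·m + 7776·b = -11162;  7776·m + 48242·b = -73534.
(Σx^2·x^2 = 1490, Σx^2·x^3 = 7776, Σx^3·x^3 = 48242, Σx^2·y = -11162, Σx^3·y = -73534.)
Determinant 1490·48242 − 7776² = 11414404.
m = ((-11162)·48242 − 7776·(-73534))/11414404 = 8330795/2853601; b = (1490·(-73534) − 7776·(-11162))/11414404 = -5692487/2853601.

m = 2.919, b = -1.995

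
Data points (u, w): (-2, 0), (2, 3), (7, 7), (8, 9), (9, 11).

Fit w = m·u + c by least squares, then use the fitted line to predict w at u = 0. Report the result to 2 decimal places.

AᵀA·[m, c]ᵀ = Aᵀw reads: 202·m + 24·c = 226;  24·m + 5·c = 30.
Determinant 202·5 − 24² = 434.
m = (226·5 − 24·30)/434 = 205/217; c = (202·30 − 24·226)/434 = 318/217.
At u = 0: ŵ = (205/217)·(0) + (318/217)·(1) = 318/217.

ŵ = 1.47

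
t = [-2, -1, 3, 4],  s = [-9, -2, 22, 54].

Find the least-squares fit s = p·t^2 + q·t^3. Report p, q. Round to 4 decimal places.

Setting ∂/∂p … = 0 gives: 354·p + 1234·q = 1024;  1234·p + 4890·q = 4124.
(Σt^2·t^2 = 354, Σt^2·t^3 = 1234, Σt^3·t^3 = 4890, Σt^2·s = 1024, Σt^3·s = 4124.)
Eliminating q: 4890·(row 1) − 1234·(row 2) gives 208304·p = 4890·1024 − 1234·4124 = -81656, so p = -10207/26038.
Then q = (4124 − 1234·(-10207/26038))/4890 = 24535/26038.

p = -0.3920, q = 0.9423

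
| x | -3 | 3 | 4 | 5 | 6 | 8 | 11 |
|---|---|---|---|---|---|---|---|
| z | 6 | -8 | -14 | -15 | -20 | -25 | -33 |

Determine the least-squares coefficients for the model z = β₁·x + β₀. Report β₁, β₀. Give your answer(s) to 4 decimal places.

β₁ = -2.8433, β₀ = -1.7612

Forming MᵀM = [[280, 34]; [34, 7]] and Mᵀz = [-856, -109]ᵀ gives MᵀM·[β₁, β₀]ᵀ = Mᵀz.
Determinant 280·7 − 34² = 804.
β₁ = ((-856)·7 − 34·(-109))/804 = -381/134; β₀ = (280·(-109) − 34·(-856))/804 = -118/67.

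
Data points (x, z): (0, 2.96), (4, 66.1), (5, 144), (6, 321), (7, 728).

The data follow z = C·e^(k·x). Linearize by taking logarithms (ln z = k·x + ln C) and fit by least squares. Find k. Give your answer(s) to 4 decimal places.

Taking logs, ln z = k·x + ln C, so regress ln z on x.
Σx = 22.0000, Σ(x)² = 126.0000, Σln z = 22.6079, Σx·ln z = 122.3745.
Equations: 126.0000·k + 22.0000·ln C = 122.3745;  22.0000·k + 5·ln C = 22.6079.
Solving (det = 146.0000): k = 0.78424, ln C = 1.07095.

k = 0.7842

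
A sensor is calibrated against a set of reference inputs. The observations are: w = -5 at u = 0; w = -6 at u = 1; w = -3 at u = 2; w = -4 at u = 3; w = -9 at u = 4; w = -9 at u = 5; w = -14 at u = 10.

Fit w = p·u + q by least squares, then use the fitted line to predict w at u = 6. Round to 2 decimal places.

ŵ = -9.60

Forming AᵀA = [[155, 25]; [25, 7]] and Aᵀw = [-245, -50]ᵀ gives AᵀA·[p, q]ᵀ = Aᵀw.
Eliminating q: 7·(row 1) − 25·(row 2) gives 460·p = 7·(-245) − 25·(-50) = -465, so p = -93/92.
Then q = ((-50) − 25·(-93/92))/7 = -325/92.
At u = 6: ŵ = (-93/92)·(6) + (-325/92)·(1) = -883/92.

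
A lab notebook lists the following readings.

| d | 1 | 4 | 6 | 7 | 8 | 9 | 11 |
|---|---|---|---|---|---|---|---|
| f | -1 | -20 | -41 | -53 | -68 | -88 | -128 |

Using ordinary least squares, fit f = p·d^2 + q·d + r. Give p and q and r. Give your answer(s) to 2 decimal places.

p = -0.97, q = -0.98, r = 0.52

With design matrix X, XᵀX = [[29252, 3196, 368]; [3196, 368, 46]; [368, 46, 7]] and Xᵀf = [-31362, -3442, -399]ᵀ.
Row-reducing yields p = -39185/40344, q = -39677/40344, r = 3523/6724.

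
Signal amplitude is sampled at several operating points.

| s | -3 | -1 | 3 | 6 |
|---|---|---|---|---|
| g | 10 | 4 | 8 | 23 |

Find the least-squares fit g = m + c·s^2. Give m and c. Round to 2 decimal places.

m = 3.91, c = 0.53

The normal equations are: 4·m + 55·c = 45;  55·m + 1459·c = 994.
Determinant 4·1459 − 55² = 2811.
m = (45·1459 − 55·994)/2811 = 10985/2811; c = (4·994 − 55·45)/2811 = 1501/2811.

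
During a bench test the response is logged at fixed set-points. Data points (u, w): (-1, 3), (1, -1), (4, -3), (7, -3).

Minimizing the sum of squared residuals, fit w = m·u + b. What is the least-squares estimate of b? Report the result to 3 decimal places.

From the data, Σu·u = 67, Σu = 11, Σ1 = 4.
Right-hand side: Σu·w = -37, Σw = -4.
Normal equations: [[67, 11]; [11, 4]]·[m, b]ᵀ = [-37, -4]ᵀ.
Δ = 67·4 − 11² = 147.
m = ((-37)·4 − 11·(-4))/147 = -104/147; b = (67·(-4) − 11·(-37))/147 = 139/147.

b = 0.946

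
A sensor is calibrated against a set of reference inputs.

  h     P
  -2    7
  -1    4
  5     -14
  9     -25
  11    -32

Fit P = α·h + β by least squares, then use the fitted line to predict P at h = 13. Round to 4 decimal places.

P̂ = -37.5074

The normal system MᵀM·[α, β]ᵀ = MᵀP is [[232, 22]; [22, 5]]·[α, β]ᵀ = [-665, -60]ᵀ.
Determinant 232·5 − 22² = 676.
α = ((-665)·5 − 22·(-60))/676 = -2005/676; β = (232·(-60) − 22·(-665))/676 = 355/338.
At h = 13: P̂ = (-2005/676)·(13) + (355/338)·(1) = -25355/676.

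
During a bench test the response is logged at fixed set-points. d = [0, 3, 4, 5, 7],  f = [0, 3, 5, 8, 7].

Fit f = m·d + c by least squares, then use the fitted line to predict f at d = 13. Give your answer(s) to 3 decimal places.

With design matrix A, AᵀA = [[99, 19]; [19, 5]] and Aᵀf = [118, 23]ᵀ.
det = 99·5 − 19² = 134.
m = (118·5 − 19·23)/134 = 153/134; c = (99·23 − 19·118)/134 = 35/134.
At d = 13: f̂ = (153/134)·(13) + (35/134)·(1) = 1012/67.

f̂ = 15.104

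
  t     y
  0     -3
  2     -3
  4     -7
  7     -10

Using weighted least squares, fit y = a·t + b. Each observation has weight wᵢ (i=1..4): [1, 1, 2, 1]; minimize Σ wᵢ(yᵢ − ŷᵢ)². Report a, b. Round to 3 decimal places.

From the data, Σwᵢ·t·t = 85, Σwᵢ·t = 17, Σwᵢ·1 = 5.
Right-hand side: Σwᵢ·t·y = -132, Σwᵢ·y = -30.
MᵀWM·[a, b]ᵀ = MᵀWy becomes [[85, 17]; [17, 5]]·[a, b]ᵀ = [-132, -30]ᵀ.
Δ = 85·5 − 17² = 136.
a = ((-132)·5 − 17·(-30))/136 = -75/68; b = (85·(-30) − 17·(-132))/136 = -9/4.

a = -1.103, b = -2.250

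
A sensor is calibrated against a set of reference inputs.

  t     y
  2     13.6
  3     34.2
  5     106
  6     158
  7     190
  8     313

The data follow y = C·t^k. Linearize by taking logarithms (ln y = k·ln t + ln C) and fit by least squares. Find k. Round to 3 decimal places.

k = 2.198

With ln yᵢ as the transformed response and ln tᵢ as the regressor:
Σln t = 9.2183, Σ(ln t)² = 15.5987, Σln y = 26.8616, Σln t·ln y = 44.4253.
Equations: 15.5987·k + 9.2183·ln C = 44.4253;  9.2183·k + 6·ln C = 26.8616.
Slope k = (n·Σln t·ln y − Σln t·Σln y)/(n·Σ(ln t)² − (Σln t)²) = (6·44.4253 − 9.2183·26.8616)/8.6152 = 2.19771; ln C = (Σln y − k·Σln t)/n = 1.10040.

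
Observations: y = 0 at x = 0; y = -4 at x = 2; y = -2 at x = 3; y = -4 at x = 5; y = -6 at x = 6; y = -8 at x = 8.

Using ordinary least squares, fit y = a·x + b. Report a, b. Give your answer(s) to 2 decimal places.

Entries of MᵀM: Σx·x = 138, Σx = 24, Σ1 = 6.
Right-hand side: Σx·y = -134, Σy = -24.
det = 138·6 − 24² = 252.
a = ((-134)·6 − 24·(-24))/252 = -19/21; b = (138·(-24) − 24·(-134))/252 = -8/21.

a = -0.90, b = -0.38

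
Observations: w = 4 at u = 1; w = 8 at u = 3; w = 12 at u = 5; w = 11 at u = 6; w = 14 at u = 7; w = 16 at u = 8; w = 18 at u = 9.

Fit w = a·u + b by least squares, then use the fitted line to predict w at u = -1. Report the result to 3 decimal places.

Normal-equation sums: Σu·u = 265, Σu = 39, Σ1 = 7.
And Σu·w = 542, Σw = 83.
Normal equations: [[265, 39]; [39, 7]]·[a, b]ᵀ = [542, 83]ᵀ.
Δ = 265·7 − 39² = 334.
a = (542·7 − 39·83)/334 = 557/334; b = (265·83 − 39·542)/334 = 857/334.
At u = -1: ŵ = (557/334)·(-1) + (857/334)·(1) = 150/167.

ŵ = 0.898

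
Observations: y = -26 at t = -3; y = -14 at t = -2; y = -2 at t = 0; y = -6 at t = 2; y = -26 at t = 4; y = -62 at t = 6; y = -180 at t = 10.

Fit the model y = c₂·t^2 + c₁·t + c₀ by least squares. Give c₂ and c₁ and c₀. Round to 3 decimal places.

c₂ = -1.974, c₁ = 1.950, c₀ = -2.210

With design matrix X, XᵀX = [[11665, 1253, 169]; [1253, 169, 17]; [169, 17, 7]] and Xᵀy = [-20962, -2182, -316]ᵀ.
Row-reducing yields c₂ = -74509/37737, c₁ = 73582/37737, c₀ = -83395/37737.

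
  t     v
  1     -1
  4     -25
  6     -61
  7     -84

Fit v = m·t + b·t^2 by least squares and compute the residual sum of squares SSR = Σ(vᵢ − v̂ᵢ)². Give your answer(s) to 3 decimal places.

Entries of MᵀM: Σt·t = 102, Σt·t^2 = 624, Σt^2·t^2 = 3954.
For Mᵀv: Σt·v = -1055, Σt^2·v = -6713.
Normal equations: [[102, 624]; [624, 3954]]·[m, b]ᵀ = [-1055, -6713]ᵀ.
Δ = 102·3954 − 624² = 13932.
m = ((-1055)·3954 − 624·(-6713))/13932 = 323/258; b = (102·(-6713) − 624·(-1055))/13932 = -163/86.
Residuals: -46/129, 41/129, -12/43, 14/129; SSR = 41/129.

SSR = 0.318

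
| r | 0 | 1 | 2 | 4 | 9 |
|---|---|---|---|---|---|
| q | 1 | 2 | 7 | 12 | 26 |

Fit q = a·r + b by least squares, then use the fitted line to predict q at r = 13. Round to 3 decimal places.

Setting ∂/∂a … = 0 gives: 102·a + 16·b = 298;  16·a + 5·b = 48.
det = 102·5 − 16² = 254.
a = (298·5 − 16·48)/254 = 361/127; b = (102·48 − 16·298)/254 = 64/127.
At r = 13: q̂ = (361/127)·(13) + (64/127)·(1) = 4757/127.

q̂ = 37.457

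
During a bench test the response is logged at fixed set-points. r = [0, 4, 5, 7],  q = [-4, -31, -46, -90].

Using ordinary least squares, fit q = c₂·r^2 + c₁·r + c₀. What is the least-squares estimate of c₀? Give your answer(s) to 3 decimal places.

Compute the Gram sums: Σr^2·r^2 = 3282, Σr^2·r = 532, Σr^2 = 90, Σr·r = 90, Σr = 16, Σ1 = 4.
For Mᵀq: Σr^2·q = -6056, Σr·q = -984, Σq = -171.
So MᵀM·[c₂, c₁, c₀]ᵀ = Mᵀq: [[3282, 532, 90]; [532, 90, 16]; [90, 16, 4]]·[c₂, c₁, c₀]ᵀ = [-6056, -984, -171]ᵀ.
Row-reducing yields c₂ = -5821/3098, c₁ = 1381/1549, c₀ = -12515/3098.

c₀ = -4.040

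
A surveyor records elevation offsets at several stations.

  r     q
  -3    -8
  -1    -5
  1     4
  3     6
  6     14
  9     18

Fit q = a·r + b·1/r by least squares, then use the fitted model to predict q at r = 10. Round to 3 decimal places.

Compute the Gram sums: Σr·r = 137, Σr·1/r = 6, Σ1/r·1/r = 733/324.
Right-hand side: Σr·q = 297, Σ1/r·q = 18.
Normal equations: [[137, 6]; [6, 733/324]]·[a, b]ᵀ = [297, 18]ᵀ.
Determinant 137·(733/324) − 6² = 88757/324.
a = (297·(733/324) − 6·18)/(88757/324) = 182709/88757; b = (137·18 − 6·297)/(88757/324) = 221616/88757.
At r = 10: q̂ = (182709/88757)·(10) + (221616/88757)·(1/10) = 9246258/443785.

q̂ = 20.835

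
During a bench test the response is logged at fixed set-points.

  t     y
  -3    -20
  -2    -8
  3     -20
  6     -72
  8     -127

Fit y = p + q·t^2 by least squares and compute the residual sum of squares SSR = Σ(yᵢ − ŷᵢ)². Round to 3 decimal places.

SSR = 3.251

Entries of AᵀA: Σ1 = 5, Σt^2 = 122, Σt^2·t^2 = 5570.
Moment sums: Σy = -247, Σt^2·y = -11112.
det = 5·5570 − 122² = 12966.
p = ((-247)·5570 − 122·(-11112))/12966 = -10063/6483; q = (5·(-11112) − 122·(-247))/12966 = -12713/6483.
Residuals: -5180/6483, 3017/2161, -5180/6483, 955/6483, 118/2161; SSR = 21074/6483.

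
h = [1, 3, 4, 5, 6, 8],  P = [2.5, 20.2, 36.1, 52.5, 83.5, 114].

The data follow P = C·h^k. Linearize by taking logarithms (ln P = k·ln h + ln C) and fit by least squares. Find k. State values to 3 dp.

k = 1.880

Linearized form: ln P = k·ln h + ln C. From the 6 transformed points,
Over the data: Σln h = 7.9655, Σ(ln h)² = 13.2535, Σln P = 20.6301, Σln h·ln P = 32.4253.
Normal system: [[13.2535, 7.9655]; [7.9655, 6]]·[k, ln C]ᵀ = [32.4253, 20.6301]ᵀ.
Δ = 13.2535·6 − (7.9655)² = 16.0713; k = (32.4253·6 − 7.9655·20.6301)/16.0713 = 1.88049, ln C = (13.2535·20.6301 − 7.9655·32.4253)/16.0713 = 0.94184.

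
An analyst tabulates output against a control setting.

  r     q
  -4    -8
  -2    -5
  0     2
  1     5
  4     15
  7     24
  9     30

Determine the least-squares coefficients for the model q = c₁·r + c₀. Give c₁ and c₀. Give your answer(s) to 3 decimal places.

Compute the Gram sums: Σr·r = 167, Σr = 15, Σ1 = 7.
For Mᵀq: Σr·q = 545, Σq = 63.
So MᵀM·[c₁, c₀]ᵀ = Mᵀq: [[167, 15]; [15, 7]]·[c₁, c₀]ᵀ = [545, 63]ᵀ.
Eliminating c₀: 7·(row 1) − 15·(row 2) gives 944·c₁ = 7·545 − 15·63 = 2870, so c₁ = 1435/472.
Then c₀ = (63 − 15·(1435/472))/7 = 1173/472.

c₁ = 3.040, c₀ = 2.485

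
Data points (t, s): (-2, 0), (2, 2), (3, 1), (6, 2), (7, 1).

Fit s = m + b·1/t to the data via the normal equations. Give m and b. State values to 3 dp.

Entries of AᵀA: Σ1 = 5, Σ1/t = 9/14, Σ1/t·1/t = 1163/1764.
And Σs = 6, Σ1/t·s = 38/21.
Δ = 5·(1163/1764) − (9/14)² = 2543/882.
m = (6·(1163/1764) − (9/14)·(38/21))/(2543/882) = 2463/2543; b = (5·(38/21) − (9/14)·6)/(2543/882) = 4578/2543.

m = 0.969, b = 1.800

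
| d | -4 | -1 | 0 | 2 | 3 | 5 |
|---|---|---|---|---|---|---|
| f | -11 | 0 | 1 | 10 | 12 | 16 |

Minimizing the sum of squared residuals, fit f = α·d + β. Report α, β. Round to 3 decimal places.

α = 3.082, β = 2.098

Compute the Gram sums: Σd·d = 55, Σd = 5, Σ1 = 6.
Right-hand side: Σd·f = 180, Σf = 28.
So MᵀM·[α, β]ᵀ = Mᵀf: [[55, 5]; [5, 6]]·[α, β]ᵀ = [180, 28]ᵀ.
Eliminating β: 6·(row 1) − 5·(row 2) gives 305·α = 6·180 − 5·28 = 940, so α = 188/61.
Then β = (28 − 5·(188/61))/6 = 128/61.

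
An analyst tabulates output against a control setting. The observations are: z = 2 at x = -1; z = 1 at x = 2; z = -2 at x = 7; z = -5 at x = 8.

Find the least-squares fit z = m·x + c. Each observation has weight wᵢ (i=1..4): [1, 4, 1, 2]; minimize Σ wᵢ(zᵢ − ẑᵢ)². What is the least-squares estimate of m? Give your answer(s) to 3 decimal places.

The normal system MᵀWM·[m, c]ᵀ = MᵀWz is [[194, 30]; [30, 8]]·[m, c]ᵀ = [-88, -6]ᵀ.
Eliminating c: 8·(row 1) − 30·(row 2) gives 652·m = 8·(-88) − 30·(-6) = -524, so m = -131/163.
Then c = ((-6) − 30·(-131/163))/8 = 369/163.

m = -0.804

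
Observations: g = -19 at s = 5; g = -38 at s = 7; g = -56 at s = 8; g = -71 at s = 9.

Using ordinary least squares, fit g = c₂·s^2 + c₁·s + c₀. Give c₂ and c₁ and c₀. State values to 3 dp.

Forming AᵀA = [[13683, 1709, 219]; [1709, 219, 29]; [219, 29, 4]] and Aᵀg = [-11672, -1448, -184]ᵀ gives AᵀA·[c₂, c₁, c₀]ᵀ = Aᵀg.
Inverting the 3×3 Gram matrix, [c₂, c₁, c₀]ᵀ = [-16/11, 392/55, -992/55]ᵀ.

c₂ = -1.455, c₁ = 7.127, c₀ = -18.036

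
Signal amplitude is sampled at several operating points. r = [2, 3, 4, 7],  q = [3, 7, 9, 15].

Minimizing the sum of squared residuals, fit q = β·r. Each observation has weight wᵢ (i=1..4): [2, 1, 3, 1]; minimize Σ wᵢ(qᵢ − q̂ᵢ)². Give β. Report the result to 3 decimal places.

β = 2.158

Forming XᵀWX = [[114]] and XᵀWq = [246]ᵀ gives XᵀWX·[β]ᵀ = XᵀWq.
β = 246/114 = 2.15789.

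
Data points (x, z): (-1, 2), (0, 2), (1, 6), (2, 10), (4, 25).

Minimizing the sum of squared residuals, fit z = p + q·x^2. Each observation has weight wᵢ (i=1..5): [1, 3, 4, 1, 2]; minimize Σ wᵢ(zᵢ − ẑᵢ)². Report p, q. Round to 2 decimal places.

p = 3.24, q = 1.38

From the data, Σwᵢ·1 = 11, Σwᵢ·x^2 = 41, Σwᵢ·x^2·x^2 = 533.
For AᵀWz: Σwᵢ·z = 92, Σwᵢ·x^2·z = 866.
Eliminating q: 533·(row 1) − 41·(row 2) gives 4182·p = 533·92 − 41·866 = 13530, so p = 55/17.
Then q = (866 − 41·(55/17))/533 = 959/697.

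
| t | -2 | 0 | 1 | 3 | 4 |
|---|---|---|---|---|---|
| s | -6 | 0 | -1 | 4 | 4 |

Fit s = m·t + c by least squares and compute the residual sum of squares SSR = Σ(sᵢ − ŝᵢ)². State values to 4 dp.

The normal system AᵀA·[m, c]ᵀ = Aᵀs is [[30, 6]; [6, 5]]·[m, c]ᵀ = [39, 1]ᵀ.
Eliminating c: 5·(row 1) − 6·(row 2) gives 114·m = 5·39 − 6·1 = 189, so m = 63/38.
Then c = (1 − 6·(63/38))/5 = -34/19.
Residuals: -17/19, 34/19, -33/38, 31/38, -16/19; SSR = 233/38.

SSR = 6.1316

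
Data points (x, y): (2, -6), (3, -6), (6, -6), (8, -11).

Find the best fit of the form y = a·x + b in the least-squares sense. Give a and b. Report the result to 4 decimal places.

a = -0.7143, b = -3.8571

From the data, Σx·x = 113, Σx = 19, Σ1 = 4.
For Mᵀy: Σx·y = -154, Σy = -29.
Normal equations: [[113, 19]; [19, 4]]·[a, b]ᵀ = [-154, -29]ᵀ.
Determinant 113·4 − 19² = 91.
a = ((-154)·4 − 19·(-29))/91 = -5/7; b = (113·(-29) − 19·(-154))/91 = -27/7.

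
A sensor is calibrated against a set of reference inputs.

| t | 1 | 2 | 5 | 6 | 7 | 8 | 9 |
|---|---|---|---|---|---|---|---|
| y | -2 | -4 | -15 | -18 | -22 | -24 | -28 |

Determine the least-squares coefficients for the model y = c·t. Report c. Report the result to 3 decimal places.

c = -3.042

Normal-equation sums: Σt·t = 260.
Right-hand side: Σt·y = -791.
MᵀM·[c]ᵀ = Mᵀy becomes [[260]]·[c]ᵀ = [-791]ᵀ.
Hence c = -791 / 260 ≈ -3.04231.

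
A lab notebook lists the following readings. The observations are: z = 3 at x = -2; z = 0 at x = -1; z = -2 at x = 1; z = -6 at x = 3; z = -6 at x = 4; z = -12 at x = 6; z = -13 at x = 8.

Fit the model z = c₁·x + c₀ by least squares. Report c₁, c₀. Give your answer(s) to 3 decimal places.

Compute the Gram sums: Σx·x = 131, Σx = 19, Σ1 = 7.
And Σx·z = -226, Σz = -36.
AᵀA·[c₁, c₀]ᵀ = Aᵀz becomes [[131, 19]; [19, 7]]·[c₁, c₀]ᵀ = [-226, -36]ᵀ.
Determinant 131·7 − 19² = 556.
c₁ = ((-226)·7 − 19·(-36))/556 = -449/278; c₀ = (131·(-36) − 19·(-226))/556 = -211/278.

c₁ = -1.615, c₀ = -0.759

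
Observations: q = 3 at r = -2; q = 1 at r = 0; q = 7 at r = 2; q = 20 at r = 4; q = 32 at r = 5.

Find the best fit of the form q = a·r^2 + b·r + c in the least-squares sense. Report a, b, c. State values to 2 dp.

a = 1.05, b = 0.88, c = 0.74

Compute the Gram sums: Σr^2·r^2 = 913, Σr^2·r = 189, Σr^2 = 49, Σr·r = 49, Σr = 9, Σ1 = 5.
Moment sums: Σr^2·q = 1160, Σr·q = 248, Σq = 63.
Normal equations: [[913, 189, 49]; [189, 49, 9]; [49, 9, 5]]·[a, b, c]ᵀ = [1160, 248, 63]ᵀ.
Row-reducing yields a = 5287/5044, b = 4451/5044, c = 1865/2522.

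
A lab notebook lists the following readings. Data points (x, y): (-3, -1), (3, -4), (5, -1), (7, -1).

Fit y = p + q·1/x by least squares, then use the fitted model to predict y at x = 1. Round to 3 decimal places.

Sums needed: Σ1 = 4, Σ1/x = 12/35, Σ1/x·1/x = 3116/11025.
And Σy = -7, Σ1/x·y = -47/35.
So AᵀA·[p, q]ᵀ = Aᵀy: [[4, 12/35]; [12/35, 3116/11025]]·[p, q]ᵀ = [-7, -47/35]ᵀ.
det = 4·(3116/11025) − (12/35)² = 11168/11025.
p = ((-7)·(3116/11025) − (12/35)·(-47/35))/(11168/11025) = -523/349; q = (4·(-47/35) − (12/35)·(-7))/(11168/11025) = -4095/1396.
At x = 1: ŷ = (-523/349)·(1) + (-4095/1396)·(1) = -6187/1396.

ŷ = -4.432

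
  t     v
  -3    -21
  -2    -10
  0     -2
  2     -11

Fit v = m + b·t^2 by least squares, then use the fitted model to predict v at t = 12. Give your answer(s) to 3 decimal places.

v̂ = -305.933

From the data, Σ1 = 4, Σt^2 = 17, Σt^2·t^2 = 113.
Right-hand side: Σv = -44, Σt^2·v = -273.
Normal equations: [[4, 17]; [17, 113]]·[m, b]ᵀ = [-44, -273]ᵀ.
Eliminating b: 113·(row 1) − 17·(row 2) gives 163·m = 113·(-44) − 17·(-273) = -331, so m = -331/163.
Then b = ((-273) − 17·(-331/163))/113 = -344/163.
At t = 12: v̂ = (-331/163)·(1) + (-344/163)·(144) = -49867/163.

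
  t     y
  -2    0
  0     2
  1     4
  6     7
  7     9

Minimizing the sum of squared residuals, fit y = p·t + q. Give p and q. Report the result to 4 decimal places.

With design matrix X, XᵀX = [[90, 12]; [12, 5]] and Xᵀy = [109, 22]ᵀ.
det = 90·5 − 12² = 306.
p = (109·5 − 12·22)/306 = 281/306; q = (90·22 − 12·109)/306 = 112/51.

p = 0.9183, q = 2.1961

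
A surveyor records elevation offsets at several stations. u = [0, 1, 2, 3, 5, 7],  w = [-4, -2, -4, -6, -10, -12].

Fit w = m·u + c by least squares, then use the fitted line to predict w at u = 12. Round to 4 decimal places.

The normal equations are: 88·m + 18·c = -162;  18·m + 6·c = -38.
det = 88·6 − 18² = 204.
m = ((-162)·6 − 18·(-38))/204 = -24/17; c = (88·(-38) − 18·(-162))/204 = -107/51.
At u = 12: ŵ = (-24/17)·(12) + (-107/51)·(1) = -971/51.

ŵ = -19.0392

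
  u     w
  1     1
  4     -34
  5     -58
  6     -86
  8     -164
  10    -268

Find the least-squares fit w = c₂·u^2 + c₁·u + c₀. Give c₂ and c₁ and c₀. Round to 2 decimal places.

MᵀM·[c₂, c₁, c₀]ᵀ = Mᵀw reads: 16274·c₂ + 1918·c₁ + 242·c₀ = -42385;  1918·c₂ + 242·c₁ + 34·c₀ = -4933;  242·c₂ + 34·c₁ + 6·c₀ = -609.
Inverting the 3×3 Gram matrix, [c₂, c₁, c₀]ᵀ = [-25897/8430, 6745/1686, -747/2810]ᵀ.

c₂ = -3.07, c₁ = 4.00, c₀ = -0.27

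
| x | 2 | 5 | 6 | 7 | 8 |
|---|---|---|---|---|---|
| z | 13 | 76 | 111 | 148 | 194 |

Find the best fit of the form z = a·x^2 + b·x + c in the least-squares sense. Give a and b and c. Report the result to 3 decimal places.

From the data, Σx^2·x^2 = 8434, Σx^2·x = 1204, Σx^2 = 178, Σx·x = 178, Σx = 28, Σ1 = 5.
Right-hand side: Σx^2·z = 25616, Σx·z = 3660, Σz = 542.
Solving the 3×3 system (Gaussian elimination) gives a = 5678/1911, b = 118/273, c = 10/49.

a = 2.971, b = 0.432, c = 0.204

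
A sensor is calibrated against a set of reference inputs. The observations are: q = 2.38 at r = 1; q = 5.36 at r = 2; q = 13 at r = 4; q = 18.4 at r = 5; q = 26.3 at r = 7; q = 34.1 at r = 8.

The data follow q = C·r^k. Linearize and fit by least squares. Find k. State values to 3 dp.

With ln qᵢ as the transformed response and ln rᵢ as the regressor:
AᵀA = [[13.1032, 7.7142]; [7.7142, 6]], rhs = [23.1080, 14.8222]ᵀ  (here Σln r = 7.7142, Σ(ln r)² = 13.1032, Σln q = 14.8222, Σln r·ln q = 23.1080).
Slope k = (n·Σln r·ln q − Σln r·Σln q)/(n·Σ(ln r)² − (Σln r)²) = (6·23.1080 − 7.7142·14.8222)/19.1098 = 1.27192; ln C = (Σln q − k·Σln r)/n = 0.83506.

k = 1.272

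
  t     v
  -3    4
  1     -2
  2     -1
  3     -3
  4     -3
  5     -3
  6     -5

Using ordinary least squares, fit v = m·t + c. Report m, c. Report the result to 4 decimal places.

m = -0.9043, c = 0.4681

Compute the Gram sums: Σt·t = 100, Σt = 18, Σ1 = 7.
And Σt·v = -82, Σv = -13.
XᵀX·[m, c]ᵀ = Xᵀv becomes [[100, 18]; [18, 7]]·[m, c]ᵀ = [-82, -13]ᵀ.
det = 100·7 − 18² = 376.
m = ((-82)·7 − 18·(-13))/376 = -85/94; c = (100·(-13) − 18·(-82))/376 = 22/47.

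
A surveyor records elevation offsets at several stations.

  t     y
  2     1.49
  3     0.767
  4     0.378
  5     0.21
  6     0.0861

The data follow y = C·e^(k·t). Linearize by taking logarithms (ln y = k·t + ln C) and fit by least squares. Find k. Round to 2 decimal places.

k = -0.70

With ln yᵢ as the transformed response and tᵢ as the regressor:
XᵀX = [[90.0000, 20.0000]; [20.0000, 5]], rhs = [-26.4064, -4.8522]ᵀ  (here Σt = 20.0000, Σ(t)² = 90.0000, Σln y = -4.8522, Σt·ln y = -26.4064).
Δ = 90.0000·5 − (20.0000)² = 50.0000; k = (-26.4064·5 − 20.0000·-4.8522)/50.0000 = -0.69974, ln C = (90.0000·-4.8522 − 20.0000·-26.4064)/50.0000 = 1.82852.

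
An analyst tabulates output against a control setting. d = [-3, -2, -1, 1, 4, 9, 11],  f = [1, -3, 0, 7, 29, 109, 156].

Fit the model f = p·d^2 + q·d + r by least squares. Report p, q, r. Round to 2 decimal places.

The normal equations are: 21557·p + 2089·q + 233·r = 28173;  2089·p + 233·q + 19·r = 2823;  233·p + 19·q + 7·r = 299.
Solving the 3×3 system (Gaussian elimination) gives p = 219300/223051, q = 712264/223051, r = 294619/223051.

p = 0.98, q = 3.19, r = 1.32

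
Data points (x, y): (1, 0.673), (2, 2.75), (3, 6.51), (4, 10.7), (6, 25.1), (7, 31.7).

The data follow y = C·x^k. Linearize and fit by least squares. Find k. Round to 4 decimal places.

Linearized form: ln y = k·ln x + ln C. From the 6 transformed points,
AᵀA = [[10.6062, 6.9157]; [6.9157, 6]], rhs = [18.5454, 11.5384]ᵀ  (here Σln x = 6.9157, Σ(ln x)² = 10.6062, Σln y = 11.5384, Σln x·ln y = 18.5454).
Slope k = (n·Σln x·ln y − Σln x·Σln y)/(n·Σ(ln x)² − (Σln x)²) = (6·18.5454 − 6.9157·11.5384)/15.8099 = 1.99093; ln C = (Σln y − k·Σln x)/n = -0.37173.

k = 1.9909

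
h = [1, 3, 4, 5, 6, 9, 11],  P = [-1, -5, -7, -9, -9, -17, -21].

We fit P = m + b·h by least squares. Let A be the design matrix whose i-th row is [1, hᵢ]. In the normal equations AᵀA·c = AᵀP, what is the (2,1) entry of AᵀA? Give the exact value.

Row 2 ↔ basis h, column 1 ↔ basis 1, so (AᵀA)_{2,1} = Σᵢ h = (1)·(1) + (3)·(1) + (4)·(1) + (5)·(1) + (6)·(1) + (9)·(1) + (11)·(1) = 39.

39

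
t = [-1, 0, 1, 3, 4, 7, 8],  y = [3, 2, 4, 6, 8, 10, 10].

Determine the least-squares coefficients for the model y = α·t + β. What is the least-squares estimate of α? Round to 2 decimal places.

Entries of XᵀX: Σt·t = 140, Σt = 22, Σ1 = 7.
Moment sums: Σt·y = 201, Σy = 43.
XᵀX·[α, β]ᵀ = Xᵀy becomes [[140, 22]; [22, 7]]·[α, β]ᵀ = [201, 43]ᵀ.
Determinant 140·7 − 22² = 496.
α = (201·7 − 22·43)/496 = 461/496; β = (140·43 − 22·201)/496 = 799/248.

α = 0.93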